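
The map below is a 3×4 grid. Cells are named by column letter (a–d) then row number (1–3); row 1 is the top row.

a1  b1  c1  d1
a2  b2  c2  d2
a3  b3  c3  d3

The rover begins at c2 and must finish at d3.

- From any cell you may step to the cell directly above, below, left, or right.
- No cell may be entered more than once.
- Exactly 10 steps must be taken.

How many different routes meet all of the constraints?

Need simple routes of exactly 10 moves from c2 to d3 (Manhattan distance 2, so 4 moves are spent on a detour and 4 undoing it).
Enumerating: c2 c3 b3 b2 a2 a1 b1 c1 d1 d2 d3 | c2 c3 b3 a3 a2 a1 b1 c1 d1 d2 d3 | c2 c3 b3 a3 a2 b2 b1 c1 d1 d2 d3 | c2 b2 b3 a3 a2 a1 b1 c1 d1 d2 d3 | c2 d2 d1 c1 b1 b2 a2 a3 b3 c3 d3 | c2 d2 d1 c1 b1 a1 a2 a3 b3 c3 d3 | c2 d2 d1 c1 b1 a1 a2 b2 b3 c3 d3.
That gives 7 routes.

7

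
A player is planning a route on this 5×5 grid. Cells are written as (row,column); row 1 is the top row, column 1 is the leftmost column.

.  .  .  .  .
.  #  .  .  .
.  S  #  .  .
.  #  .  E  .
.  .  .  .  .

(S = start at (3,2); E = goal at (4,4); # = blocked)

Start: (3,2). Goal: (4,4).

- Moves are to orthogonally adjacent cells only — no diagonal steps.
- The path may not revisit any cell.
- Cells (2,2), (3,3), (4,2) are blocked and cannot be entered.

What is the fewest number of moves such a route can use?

The Manhattan distance from (3,2) to (4,4) is |3−4| + |2−4| = 3, so at least 3 moves are needed.
That bound ignores the blocked cells. Measuring each leg by the fewest moves that actually steer around them ((3,2)→(4,4): 7) raises the lower bound to 7.
A route of 7 moves exists: (3,2) → (3,1) → (4,1) → (5,1) → (5,2) → (5,3) → (4,3) → (4,4).
Since 7 matches that lower bound, it is optimal.

7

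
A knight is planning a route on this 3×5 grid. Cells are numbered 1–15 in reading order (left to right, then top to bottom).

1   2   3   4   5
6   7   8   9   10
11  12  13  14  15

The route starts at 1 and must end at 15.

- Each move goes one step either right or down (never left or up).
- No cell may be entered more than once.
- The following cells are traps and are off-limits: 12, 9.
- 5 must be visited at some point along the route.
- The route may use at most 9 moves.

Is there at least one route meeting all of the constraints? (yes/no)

One route that works: 1 → 2 → 3 → 4 → 5 → 10 → 15.

yes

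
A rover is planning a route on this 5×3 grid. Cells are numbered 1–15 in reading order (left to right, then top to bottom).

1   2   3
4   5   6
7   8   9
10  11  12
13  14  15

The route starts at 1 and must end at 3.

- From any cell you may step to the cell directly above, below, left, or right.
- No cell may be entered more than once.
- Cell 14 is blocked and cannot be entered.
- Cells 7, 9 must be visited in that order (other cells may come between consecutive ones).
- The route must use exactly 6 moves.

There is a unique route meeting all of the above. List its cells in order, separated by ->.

The waypoints must appear in the order 7, 9, with no cell reused.
Route from 1: down 2 to 7, right 2 to 9, up 2 to 3 — 6 moves in all.
Check: order respected (7 at step 2, 9 at step 4); 6 moves as required.

1 -> 4 -> 7 -> 8 -> 9 -> 6 -> 3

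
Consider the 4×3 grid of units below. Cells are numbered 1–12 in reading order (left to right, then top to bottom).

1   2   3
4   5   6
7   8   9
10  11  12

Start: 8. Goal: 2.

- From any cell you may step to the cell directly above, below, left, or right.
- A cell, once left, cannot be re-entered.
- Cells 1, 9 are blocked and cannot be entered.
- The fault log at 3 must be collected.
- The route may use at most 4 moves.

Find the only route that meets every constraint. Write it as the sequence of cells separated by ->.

Any route must reach 3 and still end at 2 within 4 moves, so the order of the required stops is forced.
Route from 8: up 1 to 5, right 1 to 6, up 1 to 3, left 1 to 2 — 4 moves in all.
Check: all required cells visited; 4 ≤ 4 moves.

8 -> 5 -> 6 -> 3 -> 2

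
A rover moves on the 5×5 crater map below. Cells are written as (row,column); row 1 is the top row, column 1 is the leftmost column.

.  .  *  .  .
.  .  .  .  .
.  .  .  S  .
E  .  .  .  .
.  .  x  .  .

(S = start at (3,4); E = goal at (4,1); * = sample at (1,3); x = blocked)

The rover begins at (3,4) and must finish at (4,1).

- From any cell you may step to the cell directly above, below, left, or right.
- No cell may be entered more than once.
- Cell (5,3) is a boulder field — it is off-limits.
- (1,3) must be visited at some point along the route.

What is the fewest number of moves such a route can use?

Any route passes through (1,3) somewhere between (3,4) and (4,1). Summing Manhattan distances along the two legs ((3,4) → (1,3) → (4,1)) gives a lower bound of 3 + 5 = 8 moves.
A route of 8 moves achieves this: (3,4) → (2,4) → (1,4) → (1,3) → (2,3) → (3,3) → (4,3) → (4,2) → (4,1).
Since 8 matches the lower bound, it is optimal.

8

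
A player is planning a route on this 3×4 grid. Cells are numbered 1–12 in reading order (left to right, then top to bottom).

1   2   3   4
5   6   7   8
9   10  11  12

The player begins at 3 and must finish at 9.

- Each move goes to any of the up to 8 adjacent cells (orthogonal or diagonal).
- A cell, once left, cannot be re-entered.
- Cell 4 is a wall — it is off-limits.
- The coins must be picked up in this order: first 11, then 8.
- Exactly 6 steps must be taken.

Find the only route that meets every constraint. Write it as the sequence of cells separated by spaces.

3 6 11 8 7 10 9

The waypoints must appear in the order 11, 8, with no cell reused.
Route from 3: down-left 1 to 6, down-right 1 to 11, up-right 1 to 8, left 1 to 7, down-left 1 to 10, left 1 to 9 — 6 moves in all.
Check: order respected (11 at step 2, 8 at step 3); 6 moves as required.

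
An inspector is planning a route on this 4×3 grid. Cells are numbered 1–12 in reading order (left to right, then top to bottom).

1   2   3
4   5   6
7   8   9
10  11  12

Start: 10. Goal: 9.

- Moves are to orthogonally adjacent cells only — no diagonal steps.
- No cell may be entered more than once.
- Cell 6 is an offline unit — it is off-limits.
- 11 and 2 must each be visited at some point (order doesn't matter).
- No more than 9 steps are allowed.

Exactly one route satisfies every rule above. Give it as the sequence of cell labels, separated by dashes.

10 - 7 - 4 - 1 - 2 - 5 - 8 - 11 - 12 - 9

The budget equals the shortest possible length, so every move has to be on a shortest route through the required cells.
Route from 10: up 3 to 1, right 1 to 2, down 3 to 11, right 1 to 12, up 1 to 9 — 9 moves in all.
Check: all required cells visited; 9 ≤ 9 moves.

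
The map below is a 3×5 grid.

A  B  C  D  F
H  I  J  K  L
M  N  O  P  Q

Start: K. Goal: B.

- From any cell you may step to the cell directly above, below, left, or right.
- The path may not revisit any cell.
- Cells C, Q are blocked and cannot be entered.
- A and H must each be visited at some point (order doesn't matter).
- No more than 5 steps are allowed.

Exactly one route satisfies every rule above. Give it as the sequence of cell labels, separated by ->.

The budget equals the shortest possible length, so every move has to be on a shortest route through the required cells.
Route from K: left 3 to H, up 1 to A, right 1 to B — 5 moves in all.
Check: all required cells visited; 5 ≤ 5 moves.

K -> J -> I -> H -> A -> B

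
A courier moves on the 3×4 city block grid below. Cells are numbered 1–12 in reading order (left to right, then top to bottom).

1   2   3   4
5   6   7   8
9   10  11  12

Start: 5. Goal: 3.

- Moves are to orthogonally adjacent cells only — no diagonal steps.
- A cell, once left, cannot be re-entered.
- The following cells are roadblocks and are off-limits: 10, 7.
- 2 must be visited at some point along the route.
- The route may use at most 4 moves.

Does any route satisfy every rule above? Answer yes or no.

One route that works: 5 → 1 → 2 → 3.

yes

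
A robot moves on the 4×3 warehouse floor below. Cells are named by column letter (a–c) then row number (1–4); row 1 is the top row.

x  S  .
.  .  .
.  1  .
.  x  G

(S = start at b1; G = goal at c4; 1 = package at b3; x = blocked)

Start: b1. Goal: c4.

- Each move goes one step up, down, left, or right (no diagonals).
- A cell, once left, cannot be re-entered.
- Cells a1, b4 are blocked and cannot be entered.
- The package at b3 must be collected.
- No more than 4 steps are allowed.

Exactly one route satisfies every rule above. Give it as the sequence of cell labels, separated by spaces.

b1 b2 b3 c3 c4

The budget equals the shortest possible length, so every move has to be on a shortest route through the required cells.
Route from b1: down 2 to b3, right 1 to c3, down 1 to c4 — 4 moves in all.
Check: all required cells visited; 4 ≤ 4 moves.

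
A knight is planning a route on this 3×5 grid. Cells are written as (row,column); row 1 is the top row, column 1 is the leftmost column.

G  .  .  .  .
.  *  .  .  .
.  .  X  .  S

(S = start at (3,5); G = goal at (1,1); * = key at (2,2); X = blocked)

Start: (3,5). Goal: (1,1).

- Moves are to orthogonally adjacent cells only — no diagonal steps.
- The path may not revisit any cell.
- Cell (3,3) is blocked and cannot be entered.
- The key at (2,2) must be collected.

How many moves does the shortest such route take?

Any route passes through (2,2) somewhere between (3,5) and (1,1). Summing Manhattan distances along the two legs ((3,5) → (2,2) → (1,1)) gives a lower bound of 4 + 2 = 6 moves.
A route of 6 moves achieves this: (3,5) → (2,5) → (2,4) → (2,3) → (2,2) → (1,2) → (1,1).
Since 6 matches the lower bound, it is optimal.

6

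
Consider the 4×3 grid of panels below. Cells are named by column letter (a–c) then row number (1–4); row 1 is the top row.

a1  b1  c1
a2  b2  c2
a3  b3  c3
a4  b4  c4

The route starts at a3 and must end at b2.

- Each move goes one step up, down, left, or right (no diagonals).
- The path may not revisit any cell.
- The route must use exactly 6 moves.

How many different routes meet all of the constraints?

Need simple routes of exactly 6 moves from a3 to b2 (Manhattan distance 2, so 2 moves are spent on a detour and 2 undoing it).
Enumerating: a3 a2 a1 b1 c1 c2 b2 | a3 a4 b4 b3 c3 c2 b2 | a3 a4 b4 c4 c3 c2 b2 | a3 a4 b4 c4 c3 b3 b2 | a3 b3 b4 c4 c3 c2 b2 | a3 b3 c3 c2 c1 b1 b2.
That gives 6 routes.

6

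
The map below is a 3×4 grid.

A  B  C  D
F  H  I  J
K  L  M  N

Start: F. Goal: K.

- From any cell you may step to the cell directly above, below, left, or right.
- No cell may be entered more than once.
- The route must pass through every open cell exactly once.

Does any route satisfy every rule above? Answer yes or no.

yes

One route that works: F → A → B → H → I → C → D → J → N → M → L → K.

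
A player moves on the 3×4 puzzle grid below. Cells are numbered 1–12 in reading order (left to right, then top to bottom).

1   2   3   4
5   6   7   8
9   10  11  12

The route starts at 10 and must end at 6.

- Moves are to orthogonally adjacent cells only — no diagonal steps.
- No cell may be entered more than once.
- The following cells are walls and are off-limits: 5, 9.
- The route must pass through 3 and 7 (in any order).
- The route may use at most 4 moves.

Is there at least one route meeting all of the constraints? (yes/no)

no

Even ignoring the no-revisit rule, getting from 10 to 6, taking the cheapest ordering 10 → 3 → 7 → 6 needs at least 3 + 1 + 1 = 5 moves (Manhattan distance per leg), which exceeds the 4-move limit.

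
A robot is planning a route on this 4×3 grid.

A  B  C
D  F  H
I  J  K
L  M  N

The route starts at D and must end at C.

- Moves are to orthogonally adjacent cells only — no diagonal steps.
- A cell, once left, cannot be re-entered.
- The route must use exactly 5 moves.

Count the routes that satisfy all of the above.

5

Need simple routes of exactly 5 moves from D to C (Manhattan distance 3, so 1 moves are spent on a detour and 1 undoing it).
Enumerating: D A B F H C | D I J F B C | D I J F H C | D I J K H C | D F J K H C.
That gives 5 routes.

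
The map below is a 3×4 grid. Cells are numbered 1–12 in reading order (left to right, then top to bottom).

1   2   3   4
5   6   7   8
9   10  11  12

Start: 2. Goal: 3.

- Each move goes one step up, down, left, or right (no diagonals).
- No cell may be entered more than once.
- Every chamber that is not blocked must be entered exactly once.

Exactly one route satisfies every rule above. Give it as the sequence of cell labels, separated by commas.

Need to visit all 12 open cells exactly once, starting at 2 and ending at 3.
Cell 9 has only two open neighbours (5 and 10), so the path must pass straight through it: one of those is the cell it's entered from and the other is where it exits.
Route from 2: left 1 to 1, down 2 to 9, right 1 to 10, up 1 to 6, right 1 to 7, down 1 to 11, right 1 to 12, up 2 to 4, left 1 to 3 — 11 moves in all.
Check: all 12 open cells covered.

2, 1, 5, 9, 10, 6, 7, 11, 12, 8, 4, 3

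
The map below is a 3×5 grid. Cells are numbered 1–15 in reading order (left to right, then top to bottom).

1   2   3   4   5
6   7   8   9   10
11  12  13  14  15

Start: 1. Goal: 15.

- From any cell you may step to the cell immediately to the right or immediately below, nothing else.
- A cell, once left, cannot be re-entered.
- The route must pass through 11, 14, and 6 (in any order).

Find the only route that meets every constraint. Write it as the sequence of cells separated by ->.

Moves only go right or down, so the column and row indices never decrease.
Route from 1: 2× down (reaching 11), 4× right (reaching 15) — 6 moves in all.
Check: all required cells visited.

1 -> 6 -> 11 -> 12 -> 13 -> 14 -> 15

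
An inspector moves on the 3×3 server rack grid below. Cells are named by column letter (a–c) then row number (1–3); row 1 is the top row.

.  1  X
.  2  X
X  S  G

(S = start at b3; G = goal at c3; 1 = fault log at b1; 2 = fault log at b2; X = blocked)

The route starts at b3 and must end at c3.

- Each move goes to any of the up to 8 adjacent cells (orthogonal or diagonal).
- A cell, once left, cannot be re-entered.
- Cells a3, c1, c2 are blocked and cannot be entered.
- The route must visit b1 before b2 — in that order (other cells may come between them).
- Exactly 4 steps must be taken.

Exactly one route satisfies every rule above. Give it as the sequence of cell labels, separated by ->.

The waypoints must appear in the order b1, b2, with no cell reused.
Route from b3: up-left 1 to a2, up-right 1 to b1, down 1 to b2, down-right 1 to c3 — 4 moves in all.
Check: order respected (1 at step 2, 2 at step 3); 4 moves as required.

b3 -> a2 -> b1 -> b2 -> c3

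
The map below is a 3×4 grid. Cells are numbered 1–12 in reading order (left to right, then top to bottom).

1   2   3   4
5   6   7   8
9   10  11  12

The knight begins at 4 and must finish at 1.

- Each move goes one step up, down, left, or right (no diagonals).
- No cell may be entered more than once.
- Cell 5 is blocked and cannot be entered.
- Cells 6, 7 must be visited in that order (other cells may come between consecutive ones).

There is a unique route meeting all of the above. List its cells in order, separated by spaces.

The waypoints must appear in the order 6, 7, with no cell reused.
Route from 4: 2× down (reaching 12), 2× left (reaching 10), up to 6, right to 7, up to 3, 2× left (reaching 1) — 9 moves in all.
Check: order respected (6 at step 5, 7 at step 6).

4 8 12 11 10 6 7 3 2 1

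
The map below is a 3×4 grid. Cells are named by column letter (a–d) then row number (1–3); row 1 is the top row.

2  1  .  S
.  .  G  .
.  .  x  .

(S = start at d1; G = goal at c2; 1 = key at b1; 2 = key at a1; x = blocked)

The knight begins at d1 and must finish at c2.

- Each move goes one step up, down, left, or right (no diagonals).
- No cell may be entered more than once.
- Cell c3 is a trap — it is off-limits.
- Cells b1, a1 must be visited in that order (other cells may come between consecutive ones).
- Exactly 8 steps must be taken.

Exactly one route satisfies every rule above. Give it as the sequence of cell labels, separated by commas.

d1, c1, b1, a1, a2, a3, b3, b2, c2

The waypoints must appear in the order b1, a1, with no cell reused.
Route from d1: 3× left (reaching a1), 2× down (reaching a3), right to b3, up to b2, right to c2 — 8 moves in all.
Check: order respected (1 at step 2, 2 at step 3); 8 moves as required.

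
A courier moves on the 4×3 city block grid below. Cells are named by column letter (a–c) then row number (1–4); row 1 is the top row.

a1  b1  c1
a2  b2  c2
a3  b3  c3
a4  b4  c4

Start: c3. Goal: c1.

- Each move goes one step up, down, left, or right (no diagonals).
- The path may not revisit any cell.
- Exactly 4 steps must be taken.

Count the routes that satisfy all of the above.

3

Need simple routes of exactly 4 moves from c3 to c1 (Manhattan distance 2, so 1 moves are spent on a detour and 1 undoing it).
Enumerating: c3 c2 b2 b1 c1 | c3 b3 b2 b1 c1 | c3 b3 b2 c2 c1.
That gives 3 routes.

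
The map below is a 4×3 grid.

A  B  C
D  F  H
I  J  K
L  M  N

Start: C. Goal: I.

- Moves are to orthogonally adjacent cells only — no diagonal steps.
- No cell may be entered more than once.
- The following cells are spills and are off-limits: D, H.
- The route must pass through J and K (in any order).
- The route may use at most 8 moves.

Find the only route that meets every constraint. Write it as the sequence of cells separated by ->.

The budget equals the shortest possible length, so every move has to be on a shortest route through the required cells.
Route from C: left 1 to B, down 2 to J, right 1 to K, down 1 to N, left 2 to L, up 1 to I — 8 moves in all.
Check: all required cells visited; 8 ≤ 8 moves.

C -> B -> F -> J -> K -> N -> M -> L -> I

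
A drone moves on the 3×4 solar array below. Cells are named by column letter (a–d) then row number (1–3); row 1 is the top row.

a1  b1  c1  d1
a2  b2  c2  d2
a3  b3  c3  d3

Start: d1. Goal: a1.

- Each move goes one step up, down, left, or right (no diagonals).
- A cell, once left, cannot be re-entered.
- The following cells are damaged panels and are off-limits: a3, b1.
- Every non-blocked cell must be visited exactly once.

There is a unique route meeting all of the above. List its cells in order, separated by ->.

d1 -> c1 -> c2 -> d2 -> d3 -> c3 -> b3 -> b2 -> a2 -> a1

Need to visit all 10 open cells exactly once, starting at d1 and ending at a1.
Cell d3 has only two open neighbours (d2 and c3), so the path must pass straight through it: one of those is the cell it's entered from and the other is where it exits.
Route from d1: left to c1, down to c2, right to d2, down to d3, 2× left (reaching b3), up to b2, left to a2, up to a1 — 9 moves in all.
Check: all 10 open cells covered.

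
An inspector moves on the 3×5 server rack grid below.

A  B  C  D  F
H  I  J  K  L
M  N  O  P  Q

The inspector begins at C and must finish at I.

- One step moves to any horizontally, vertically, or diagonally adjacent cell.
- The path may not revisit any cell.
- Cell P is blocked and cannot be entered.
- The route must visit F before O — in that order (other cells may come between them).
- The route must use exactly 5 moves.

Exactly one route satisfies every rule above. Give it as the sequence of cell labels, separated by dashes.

The waypoints must appear in the order F, O, with no cell reused.
Route from C: right 2 to F, down-left 2 to O, up-left 1 to I — 5 moves in all.
Check: order respected (F at step 2, O at step 4); 5 moves as required.

C - D - F - K - O - I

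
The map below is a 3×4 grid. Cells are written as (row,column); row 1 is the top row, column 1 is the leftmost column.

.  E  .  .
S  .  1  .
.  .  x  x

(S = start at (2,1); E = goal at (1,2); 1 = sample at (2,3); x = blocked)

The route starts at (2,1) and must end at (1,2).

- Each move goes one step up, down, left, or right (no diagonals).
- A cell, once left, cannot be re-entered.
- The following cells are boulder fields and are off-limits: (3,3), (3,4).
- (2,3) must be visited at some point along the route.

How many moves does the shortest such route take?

Any route passes through (2,3) somewhere between (2,1) and (1,2). Summing Manhattan distances along the two legs ((2,1) → (2,3) → (1,2)) gives a lower bound of 2 + 2 = 4 moves.
A route of 4 moves achieves this: (2,1) → (2,2) → (2,3) → (1,3) → (1,2).
Since 4 matches the lower bound, it is optimal.

4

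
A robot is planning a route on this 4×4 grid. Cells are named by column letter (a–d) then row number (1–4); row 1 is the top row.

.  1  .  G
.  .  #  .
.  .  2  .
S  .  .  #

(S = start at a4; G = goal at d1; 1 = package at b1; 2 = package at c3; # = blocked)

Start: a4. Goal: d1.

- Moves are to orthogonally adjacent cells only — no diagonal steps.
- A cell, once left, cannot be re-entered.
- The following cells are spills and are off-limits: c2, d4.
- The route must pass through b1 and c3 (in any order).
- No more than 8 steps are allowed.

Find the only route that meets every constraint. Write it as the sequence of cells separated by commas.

The budget equals the shortest possible length, so every move has to be on a shortest route through the required cells.
Route from a4: right 2 to c4, up 1 to c3, left 1 to b3, up 2 to b1, right 2 to d1 — 8 moves in all.
Check: all required cells visited; 8 ≤ 8 moves.

a4, b4, c4, c3, b3, b2, b1, c1, d1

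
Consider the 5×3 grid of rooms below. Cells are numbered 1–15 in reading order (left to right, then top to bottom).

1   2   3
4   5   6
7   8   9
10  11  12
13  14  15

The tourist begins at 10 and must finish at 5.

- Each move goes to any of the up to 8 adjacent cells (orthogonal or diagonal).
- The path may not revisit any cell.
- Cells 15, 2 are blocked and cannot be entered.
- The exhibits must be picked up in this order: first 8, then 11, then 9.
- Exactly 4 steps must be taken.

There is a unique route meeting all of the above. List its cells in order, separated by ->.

The waypoints must appear in the order 8, 11, 9, with no cell reused.
Route from 10: up-right 1 to 8, down 1 to 11, up-right 1 to 9, up-left 1 to 5 — 4 moves in all.
Check: order respected (8 at step 1, 11 at step 2, 9 at step 3); 4 moves as required.

10 -> 8 -> 11 -> 9 -> 5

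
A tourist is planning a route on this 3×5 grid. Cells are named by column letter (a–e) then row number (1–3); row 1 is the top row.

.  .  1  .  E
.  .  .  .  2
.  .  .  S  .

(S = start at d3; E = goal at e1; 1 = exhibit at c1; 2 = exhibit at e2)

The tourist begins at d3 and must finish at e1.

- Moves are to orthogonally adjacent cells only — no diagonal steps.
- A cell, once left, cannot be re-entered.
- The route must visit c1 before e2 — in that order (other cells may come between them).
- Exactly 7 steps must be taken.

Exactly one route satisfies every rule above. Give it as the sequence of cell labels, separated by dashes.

The waypoints must appear in the order c1, e2, with no cell reused.
Route from d3: left 1 to c3, up 2 to c1, right 1 to d1, down 1 to d2, right 1 to e2, up 1 to e1 — 7 moves in all.
Check: order respected (1 at step 3, 2 at step 6); 7 moves as required.

d3 - c3 - c2 - c1 - d1 - d2 - e2 - e1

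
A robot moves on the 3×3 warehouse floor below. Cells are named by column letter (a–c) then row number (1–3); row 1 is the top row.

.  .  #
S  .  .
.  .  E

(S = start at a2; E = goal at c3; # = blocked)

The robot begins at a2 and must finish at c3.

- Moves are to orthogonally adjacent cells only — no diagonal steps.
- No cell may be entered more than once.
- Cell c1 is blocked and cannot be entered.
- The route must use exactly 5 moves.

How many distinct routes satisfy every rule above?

Need simple routes of exactly 5 moves from a2 to c3 (Manhattan distance 3, so 1 moves are spent on a detour and 1 undoing it).
Enumerating: a2 a1 b1 b2 b3 c3 | a2 a1 b1 b2 c2 c3 | a2 a3 b3 b2 c2 c3.
That gives 3 routes.

3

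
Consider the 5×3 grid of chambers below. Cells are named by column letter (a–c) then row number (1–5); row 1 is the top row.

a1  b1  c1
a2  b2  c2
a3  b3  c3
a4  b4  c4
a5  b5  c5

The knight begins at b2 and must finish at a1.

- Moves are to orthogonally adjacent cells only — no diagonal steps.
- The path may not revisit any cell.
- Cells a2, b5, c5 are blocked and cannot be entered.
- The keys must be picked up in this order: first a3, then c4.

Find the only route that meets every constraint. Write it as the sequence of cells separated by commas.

The waypoints must appear in the order a3, c4, with no cell reused.
Route from b2: down 1 to b3, left 1 to a3, down 1 to a4, right 2 to c4, up 3 to c1, left 2 to a1 — 10 moves in all.
Check: order respected (a3 at step 2, c4 at step 5).

b2, b3, a3, a4, b4, c4, c3, c2, c1, b1, a1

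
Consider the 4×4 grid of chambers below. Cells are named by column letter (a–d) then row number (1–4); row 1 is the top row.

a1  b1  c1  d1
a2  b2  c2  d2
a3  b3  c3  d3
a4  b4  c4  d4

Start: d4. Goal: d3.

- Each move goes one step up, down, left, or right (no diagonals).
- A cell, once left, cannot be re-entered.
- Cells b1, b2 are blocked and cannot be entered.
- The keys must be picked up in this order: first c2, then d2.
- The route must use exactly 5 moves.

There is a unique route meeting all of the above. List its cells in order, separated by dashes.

d4 - c4 - c3 - c2 - d2 - d3

The waypoints must appear in the order c2, d2, with no cell reused.
Route from d4: left 1 to c4, up 2 to c2, right 1 to d2, down 1 to d3 — 5 moves in all.
Check: order respected (c2 at step 3, d2 at step 4); 5 moves as required.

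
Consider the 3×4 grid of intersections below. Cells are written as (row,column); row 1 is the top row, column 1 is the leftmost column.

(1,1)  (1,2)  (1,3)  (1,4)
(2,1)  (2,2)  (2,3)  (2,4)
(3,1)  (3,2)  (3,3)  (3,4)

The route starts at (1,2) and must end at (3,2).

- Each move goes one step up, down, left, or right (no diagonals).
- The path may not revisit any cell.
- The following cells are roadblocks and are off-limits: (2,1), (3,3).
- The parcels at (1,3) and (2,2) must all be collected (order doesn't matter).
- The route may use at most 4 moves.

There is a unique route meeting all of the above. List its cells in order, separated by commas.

(1,2), (1,3), (2,3), (2,2), (3,2)

The budget equals the shortest possible length, so every move has to be on a shortest route through the required cells.
Route from (1,2): right 1 to (1,3), down 1 to (2,3), left 1 to (2,2), down 1 to (3,2) — 4 moves in all.
Check: all required cells visited; 4 ≤ 4 moves.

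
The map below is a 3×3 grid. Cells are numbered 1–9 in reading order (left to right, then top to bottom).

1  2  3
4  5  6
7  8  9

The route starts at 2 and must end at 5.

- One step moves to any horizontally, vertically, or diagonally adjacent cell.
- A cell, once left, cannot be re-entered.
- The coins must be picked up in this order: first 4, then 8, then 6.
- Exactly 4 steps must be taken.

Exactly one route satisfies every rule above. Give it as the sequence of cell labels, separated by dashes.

The waypoints must appear in the order 4, 8, 6, with no cell reused.
Route from 2: down-left 1 to 4, down-right 1 to 8, up-right 1 to 6, left 1 to 5 — 4 moves in all.
Check: order respected (4 at step 1, 8 at step 2, 6 at step 3); 4 moves as required.

2 - 4 - 8 - 6 - 5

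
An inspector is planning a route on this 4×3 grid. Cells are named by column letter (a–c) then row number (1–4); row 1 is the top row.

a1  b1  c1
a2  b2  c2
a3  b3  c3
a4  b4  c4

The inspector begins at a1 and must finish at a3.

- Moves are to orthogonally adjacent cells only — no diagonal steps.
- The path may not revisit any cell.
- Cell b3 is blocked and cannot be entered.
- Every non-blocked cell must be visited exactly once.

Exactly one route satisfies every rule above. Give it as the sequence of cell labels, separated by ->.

Need to visit all 11 open cells exactly once, starting at a1 and ending at a3.
Cell c3 has only two open neighbours (c2 and c4), so the path must pass straight through it: one of those is the cell it's entered from and the other is where it exits.
Route from a1: down 1 to a2, right 1 to b2, up 1 to b1, right 1 to c1, down 3 to c4, left 2 to a4, up 1 to a3 — 10 moves in all.
Check: all 11 open cells covered.

a1 -> a2 -> b2 -> b1 -> c1 -> c2 -> c3 -> c4 -> b4 -> a4 -> a3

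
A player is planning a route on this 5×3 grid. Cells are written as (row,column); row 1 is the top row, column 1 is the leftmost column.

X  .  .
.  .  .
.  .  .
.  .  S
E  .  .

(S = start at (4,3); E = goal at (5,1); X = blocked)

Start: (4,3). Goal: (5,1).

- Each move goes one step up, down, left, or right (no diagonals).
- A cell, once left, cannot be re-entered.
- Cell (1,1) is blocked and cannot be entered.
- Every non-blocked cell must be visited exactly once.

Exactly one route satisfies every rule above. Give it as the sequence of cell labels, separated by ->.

Need to visit all 14 open cells exactly once, starting at (4,3) and ending at (5,1).
Cell (1,3) has only two open neighbours ((2,3) and (1,2)), so the path must pass straight through it: one of those is the cell it's entered from and the other is where it exits.
Route from (4,3): down 1 to (5,3), left 1 to (5,2), up 2 to (3,2), right 1 to (3,3), up 2 to (1,3), left 1 to (1,2), down 1 to (2,2), left 1 to (2,1), down 3 to (5,1) — 13 moves in all.
Check: all 14 open cells covered.

(4,3) -> (5,3) -> (5,2) -> (4,2) -> (3,2) -> (3,3) -> (2,3) -> (1,3) -> (1,2) -> (2,2) -> (2,1) -> (3,1) -> (4,1) -> (5,1)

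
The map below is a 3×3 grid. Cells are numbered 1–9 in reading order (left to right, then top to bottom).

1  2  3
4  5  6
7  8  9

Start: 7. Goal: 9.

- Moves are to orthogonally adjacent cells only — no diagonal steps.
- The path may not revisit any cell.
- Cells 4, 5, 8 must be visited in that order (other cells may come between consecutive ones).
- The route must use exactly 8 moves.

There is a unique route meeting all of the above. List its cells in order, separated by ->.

7 -> 4 -> 1 -> 2 -> 3 -> 6 -> 5 -> 8 -> 9

The waypoints must appear in the order 4, 5, 8, with no cell reused.
Route from 7: up 2 to 1, right 2 to 3, down 1 to 6, left 1 to 5, down 1 to 8, right 1 to 9 — 8 moves in all.
Check: order respected (4 at step 1, 5 at step 6, 8 at step 7); 8 moves as required.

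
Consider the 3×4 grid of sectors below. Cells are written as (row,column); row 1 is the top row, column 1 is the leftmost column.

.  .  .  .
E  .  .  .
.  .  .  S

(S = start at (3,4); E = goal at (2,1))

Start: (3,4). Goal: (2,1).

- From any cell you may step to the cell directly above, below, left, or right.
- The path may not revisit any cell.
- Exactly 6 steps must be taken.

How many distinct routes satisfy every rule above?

14

Need simple routes of exactly 6 moves from (3,4) to (2,1) (Manhattan distance 4, so 1 moves are spent on a detour and 1 undoing it).
Branch systematically from the start, pruning whenever the remaining move budget drops below the Manhattan distance to (2,1) or differs from it in parity. Grouping the completions by first move — via (2,4): 9; via (3,3): 5 — and summing: 9 + 5 = 14.
That gives 14 routes.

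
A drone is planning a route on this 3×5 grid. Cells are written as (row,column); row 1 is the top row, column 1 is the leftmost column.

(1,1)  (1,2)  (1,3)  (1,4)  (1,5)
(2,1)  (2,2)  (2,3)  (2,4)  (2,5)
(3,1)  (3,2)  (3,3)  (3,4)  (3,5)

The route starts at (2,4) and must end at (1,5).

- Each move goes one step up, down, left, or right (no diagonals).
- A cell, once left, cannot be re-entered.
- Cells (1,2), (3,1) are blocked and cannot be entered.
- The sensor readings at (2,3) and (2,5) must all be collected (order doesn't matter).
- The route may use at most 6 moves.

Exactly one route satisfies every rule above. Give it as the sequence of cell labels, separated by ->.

(2,4) -> (2,3) -> (3,3) -> (3,4) -> (3,5) -> (2,5) -> (1,5)

Any route must reach (2,3) and (2,5) and still end at (1,5) within 6 moves, so the order of the required stops is forced.
Route from (2,4): left to (2,3), down to (3,3), 2× right (reaching (3,5)), 2× up (reaching (1,5)) — 6 moves in all.
Check: all required cells visited; 6 ≤ 6 moves.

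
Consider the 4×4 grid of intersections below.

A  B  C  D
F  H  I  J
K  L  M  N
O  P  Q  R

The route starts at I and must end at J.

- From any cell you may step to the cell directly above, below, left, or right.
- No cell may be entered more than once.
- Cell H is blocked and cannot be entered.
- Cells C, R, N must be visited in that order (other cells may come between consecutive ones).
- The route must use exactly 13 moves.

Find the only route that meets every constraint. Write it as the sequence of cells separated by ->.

I -> C -> B -> A -> F -> K -> O -> P -> L -> M -> Q -> R -> N -> J

The waypoints must appear in the order C, R, N, with no cell reused.
Route from I: up 1 to C, left 2 to A, down 3 to O, right 1 to P, up 1 to L, right 1 to M, down 1 to Q, right 1 to R, up 2 to J — 13 moves in all.
Check: order respected (C at step 1, R at step 11, N at step 12); 13 moves as required.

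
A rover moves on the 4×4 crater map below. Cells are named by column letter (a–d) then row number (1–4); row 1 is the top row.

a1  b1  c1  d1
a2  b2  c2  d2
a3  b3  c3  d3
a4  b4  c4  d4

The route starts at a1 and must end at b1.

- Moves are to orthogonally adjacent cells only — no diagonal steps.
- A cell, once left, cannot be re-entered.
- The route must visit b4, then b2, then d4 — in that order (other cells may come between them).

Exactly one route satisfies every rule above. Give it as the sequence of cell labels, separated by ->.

The waypoints must appear in the order b4, b2, d4, with no cell reused.
Route from a1: 3× down (reaching a4), right to b4, 2× up (reaching b2), right to c2, 2× down (reaching c4), right to d4, 3× up (reaching d1), 2× left (reaching b1) — 15 moves in all.
Check: order respected (b4 at step 4, b2 at step 6, d4 at step 10).

a1 -> a2 -> a3 -> a4 -> b4 -> b3 -> b2 -> c2 -> c3 -> c4 -> d4 -> d3 -> d2 -> d1 -> c1 -> b1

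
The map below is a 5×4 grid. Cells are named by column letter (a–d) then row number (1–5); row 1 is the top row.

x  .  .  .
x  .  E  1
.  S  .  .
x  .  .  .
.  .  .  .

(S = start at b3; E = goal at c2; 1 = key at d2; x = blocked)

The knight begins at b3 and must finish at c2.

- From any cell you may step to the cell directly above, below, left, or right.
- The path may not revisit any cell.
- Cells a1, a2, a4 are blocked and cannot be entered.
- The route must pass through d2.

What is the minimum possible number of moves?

Any route passes through d2 somewhere between b3 and c2. Summing Manhattan distances along the two legs (b3 → d2 → c2) gives a lower bound of 3 + 1 = 4 moves.
A route of 4 moves achieves this: b3 → c3 → d3 → d2 → c2.
Since 4 matches the lower bound, it is optimal.

4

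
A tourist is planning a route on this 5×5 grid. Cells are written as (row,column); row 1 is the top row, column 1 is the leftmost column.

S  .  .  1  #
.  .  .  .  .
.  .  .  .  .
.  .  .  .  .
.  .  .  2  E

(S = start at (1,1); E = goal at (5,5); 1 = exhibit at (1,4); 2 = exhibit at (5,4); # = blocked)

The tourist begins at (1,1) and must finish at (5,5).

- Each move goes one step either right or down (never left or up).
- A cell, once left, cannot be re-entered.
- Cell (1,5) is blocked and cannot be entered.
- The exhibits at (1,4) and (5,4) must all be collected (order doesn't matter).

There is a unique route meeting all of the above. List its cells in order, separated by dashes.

Moves only go right or down, so the column and row indices never decrease.
Route from (1,1): right 3 to (1,4), down 4 to (5,4), right 1 to (5,5) — 8 moves in all.
Check: all required cells visited.

(1,1) - (1,2) - (1,3) - (1,4) - (2,4) - (3,4) - (4,4) - (5,4) - (5,5)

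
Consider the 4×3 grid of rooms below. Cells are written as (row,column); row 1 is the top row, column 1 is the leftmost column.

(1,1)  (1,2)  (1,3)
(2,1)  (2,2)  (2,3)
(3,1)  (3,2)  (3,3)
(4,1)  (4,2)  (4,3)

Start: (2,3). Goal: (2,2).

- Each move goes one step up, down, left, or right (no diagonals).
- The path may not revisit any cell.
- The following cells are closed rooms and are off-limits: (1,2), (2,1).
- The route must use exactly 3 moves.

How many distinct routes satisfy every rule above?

Need simple routes of exactly 3 moves from (2,3) to (2,2) (Manhattan distance 1, so 1 moves are spent on a detour and 1 undoing it).
Enumerating: (2,3) (3,3) (3,2) (2,2).
That gives 1 route.

1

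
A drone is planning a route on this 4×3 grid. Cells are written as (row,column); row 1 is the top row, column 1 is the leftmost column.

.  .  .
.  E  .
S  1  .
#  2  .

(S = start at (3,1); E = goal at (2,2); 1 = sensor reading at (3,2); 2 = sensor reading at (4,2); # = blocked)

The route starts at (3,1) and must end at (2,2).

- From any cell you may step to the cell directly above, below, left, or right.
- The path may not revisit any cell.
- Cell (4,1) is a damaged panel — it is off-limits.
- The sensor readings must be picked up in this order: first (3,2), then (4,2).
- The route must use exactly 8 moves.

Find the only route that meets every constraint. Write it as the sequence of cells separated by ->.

The waypoints must appear in the order (3,2), (4,2), with no cell reused.
Route from (3,1): right 1 to (3,2), down 1 to (4,2), right 1 to (4,3), up 3 to (1,3), left 1 to (1,2), down 1 to (2,2) — 8 moves in all.
Check: order respected (1 at step 1, 2 at step 2); 8 moves as required.

(3,1) -> (3,2) -> (4,2) -> (4,3) -> (3,3) -> (2,3) -> (1,3) -> (1,2) -> (2,2)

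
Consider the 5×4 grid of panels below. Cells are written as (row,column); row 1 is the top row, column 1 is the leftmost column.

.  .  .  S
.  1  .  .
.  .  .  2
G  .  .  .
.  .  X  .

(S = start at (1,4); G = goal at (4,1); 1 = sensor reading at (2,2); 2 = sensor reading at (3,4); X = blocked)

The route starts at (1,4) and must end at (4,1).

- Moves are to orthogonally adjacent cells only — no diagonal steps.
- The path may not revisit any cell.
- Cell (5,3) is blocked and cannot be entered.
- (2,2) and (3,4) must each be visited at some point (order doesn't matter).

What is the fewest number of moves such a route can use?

8

Any route passes through (2,2) and (3,4) in some order between (1,4) and (4,1). Summing Manhattan distances along each leg and taking the cheapest ordering ((1,4) → (3,4) → (2,2) → (4,1)) gives a lower bound of 2 + 3 + 3 = 8 moves.
A route of 8 moves achieves this: (1,4) → (2,4) → (3,4) → (3,3) → (2,3) → (2,2) → (3,2) → (4,2) → (4,1).
Since 8 matches the lower bound, it is optimal.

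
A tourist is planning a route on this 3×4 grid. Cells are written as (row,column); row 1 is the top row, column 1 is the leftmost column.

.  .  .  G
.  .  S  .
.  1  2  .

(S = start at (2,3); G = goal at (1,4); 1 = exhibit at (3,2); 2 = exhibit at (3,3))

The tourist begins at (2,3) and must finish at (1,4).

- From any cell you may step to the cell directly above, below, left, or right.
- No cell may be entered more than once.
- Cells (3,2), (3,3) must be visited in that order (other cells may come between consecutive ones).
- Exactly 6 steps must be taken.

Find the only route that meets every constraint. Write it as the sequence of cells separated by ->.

The waypoints must appear in the order (3,2), (3,3), with no cell reused.
Route from (2,3): left to (2,2), down to (3,2), 2× right (reaching (3,4)), 2× up (reaching (1,4)) — 6 moves in all.
Check: order respected (1 at step 2, 2 at step 3); 6 moves as required.

(2,3) -> (2,2) -> (3,2) -> (3,3) -> (3,4) -> (2,4) -> (1,4)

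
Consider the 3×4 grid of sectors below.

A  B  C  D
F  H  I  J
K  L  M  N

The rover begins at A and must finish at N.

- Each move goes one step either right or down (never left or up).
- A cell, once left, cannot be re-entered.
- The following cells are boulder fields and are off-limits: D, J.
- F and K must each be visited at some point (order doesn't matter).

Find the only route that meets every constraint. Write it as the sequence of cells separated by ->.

Moves only go right or down, so the column and row indices never decrease.
Route from A: down 2 to K, right 3 to N — 5 moves in all.
Check: all required cells visited.

A -> F -> K -> L -> M -> N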